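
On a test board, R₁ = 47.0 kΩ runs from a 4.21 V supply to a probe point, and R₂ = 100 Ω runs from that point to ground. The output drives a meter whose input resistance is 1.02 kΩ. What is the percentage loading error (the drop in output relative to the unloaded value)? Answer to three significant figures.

The divider's output (Thévenin) resistance is R₁‖R₂ = 99.79 Ω.
Fractional drop under load = R_th/(R_th + R_L) = 99.79 / (99.79 + 1020) = 0.08911.
So the output falls by 8.91 %.

8.91 %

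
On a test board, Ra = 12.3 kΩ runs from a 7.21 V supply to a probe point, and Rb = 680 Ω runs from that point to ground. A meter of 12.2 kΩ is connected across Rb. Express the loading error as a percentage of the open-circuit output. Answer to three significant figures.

5.02 %

The divider's output (Thévenin) resistance is Ra‖Rb = 644.4 Ω.
Fractional drop under load = R_th/(R_th + R_L) = 644.4 / (644.4 + 12200) = 0.05017.
So the output falls by 5.02 %.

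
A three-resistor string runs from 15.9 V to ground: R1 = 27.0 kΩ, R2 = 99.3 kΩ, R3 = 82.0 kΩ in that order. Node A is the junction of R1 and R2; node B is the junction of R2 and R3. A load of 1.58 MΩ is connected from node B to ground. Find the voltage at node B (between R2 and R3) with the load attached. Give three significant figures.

At node B, R3 is in parallel with the load: R3‖R_L = 77.95 kΩ.
Below node A the resistance is R2 + (R3‖R_L) = 177.3 kΩ, so V_A = 15.9 × 177.3/204.3 = 13.80 V.
Then V_B = V_A × (R3‖R_L)/(R2 + R3‖R_L) = 13.80 × 77.95/177.3 = 6.07 V.

V ≈ 6.07 V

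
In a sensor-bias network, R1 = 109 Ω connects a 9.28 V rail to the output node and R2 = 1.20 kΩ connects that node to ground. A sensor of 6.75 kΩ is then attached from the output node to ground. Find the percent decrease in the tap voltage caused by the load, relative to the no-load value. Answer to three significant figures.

1.46 %

The divider's output (Thévenin) resistance is R1‖R2 = 99.92 Ω.
Fractional drop under load = R_th/(R_th + R_L) = 99.92 / (99.92 + 6750) = 0.01459.
So the output falls by 1.46 %.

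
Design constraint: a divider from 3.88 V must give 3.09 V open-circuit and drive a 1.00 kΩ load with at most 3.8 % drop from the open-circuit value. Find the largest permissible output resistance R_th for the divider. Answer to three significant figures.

R_th ≤ 39.5 Ω

Loading drop = R_th/(R_th + R_L) ≤ 0.0380, so R_th ≤ R_L · ε/(1−ε) = 1.00 kΩ × 0.0380/0.9620 = 39.5 Ω.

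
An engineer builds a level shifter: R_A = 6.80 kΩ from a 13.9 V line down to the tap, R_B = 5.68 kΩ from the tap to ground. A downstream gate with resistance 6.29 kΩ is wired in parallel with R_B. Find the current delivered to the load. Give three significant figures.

R_B‖R_L = 2.985 kΩ; V_out = 13.9 × 2.985/9.785 = 4.240 V.
I_L = V_out / R_L = 4.240 / 6.29 kΩ = 0.674 mA.

I_L ≈ 0.674 mA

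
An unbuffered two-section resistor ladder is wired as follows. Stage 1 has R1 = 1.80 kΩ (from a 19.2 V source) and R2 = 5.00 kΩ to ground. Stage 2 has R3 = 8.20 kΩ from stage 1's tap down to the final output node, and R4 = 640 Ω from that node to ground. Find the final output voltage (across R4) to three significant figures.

V_out ≈ 0.889 V

Stage 2 presents R3+R4 = 8840 Ω as a load on stage 1's tap.
Stage 1's lower leg becomes R2‖(R3+R4) = 3194 Ω, so V_mid = 19.2 × 3194/4994 = 12.28 V.
Stage 2 is itself unloaded: V_out = V_mid × R4/(R3+R4) = 12.28 × 640/8840 = 0.889 V.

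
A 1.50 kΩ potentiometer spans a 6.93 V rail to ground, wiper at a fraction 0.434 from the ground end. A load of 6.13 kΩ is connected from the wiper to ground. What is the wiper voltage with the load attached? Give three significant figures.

The wiper splits the pot into (1−α)R = 849.0 Ω above and αR = 651.0 Ω below.
Lower section ‖ load = 588.5 Ω.
V_wiper = 6.93 × 588.5/(849.0 + 588.5) = 2.84 V.

V ≈ 2.84 V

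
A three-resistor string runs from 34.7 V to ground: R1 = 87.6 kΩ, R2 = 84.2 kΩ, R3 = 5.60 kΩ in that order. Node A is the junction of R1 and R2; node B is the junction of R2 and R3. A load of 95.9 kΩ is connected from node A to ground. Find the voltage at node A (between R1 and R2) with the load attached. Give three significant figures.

V ≈ 12.0 V

Below node A the series string R2+R3 = 89.80 kΩ sits in parallel with the 95.9 kΩ load: 46.37 kΩ.
V_A = 34.7 × 46.37/(87.6 + 46.37) = 12.0 V.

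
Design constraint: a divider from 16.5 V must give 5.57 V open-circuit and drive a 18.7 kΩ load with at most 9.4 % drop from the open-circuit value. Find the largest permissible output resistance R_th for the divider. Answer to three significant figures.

Loading drop = R_th/(R_th + R_L) ≤ 0.0940, so R_th ≤ R_L · ε/(1−ε) = 18.7 kΩ × 0.0940/0.9060 = 1.94 kΩ.
(Any R1, R2 with R2/(R1+R2) = 0.338 and R1‖R2 ≤ 1.94 kΩ will meet the spec.)

R_th ≤ 1.94 kΩ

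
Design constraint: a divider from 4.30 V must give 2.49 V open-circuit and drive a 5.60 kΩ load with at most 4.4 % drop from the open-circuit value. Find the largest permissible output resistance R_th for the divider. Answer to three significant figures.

Loading drop = R_th/(R_th + R_L) ≤ 0.0440, so R_th ≤ R_L · ε/(1−ε) = 5.60 kΩ × 0.0440/0.9560 = 258 Ω.
(Any R1, R2 with R2/(R1+R2) = 0.579 and R1‖R2 ≤ 258 Ω will meet the spec.)

R_th ≤ 258 Ω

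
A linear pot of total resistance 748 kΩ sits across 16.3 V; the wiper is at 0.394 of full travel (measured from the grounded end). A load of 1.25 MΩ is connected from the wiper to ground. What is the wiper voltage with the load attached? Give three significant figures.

V ≈ 5.62 V

The wiper splits the pot into (1−α)R = 453.3 kΩ above and αR = 294.7 kΩ below.
Lower section ‖ load = 238.5 kΩ.
V_wiper = 16.3 × 238.5/(453.3 + 238.5) = 5.62 V.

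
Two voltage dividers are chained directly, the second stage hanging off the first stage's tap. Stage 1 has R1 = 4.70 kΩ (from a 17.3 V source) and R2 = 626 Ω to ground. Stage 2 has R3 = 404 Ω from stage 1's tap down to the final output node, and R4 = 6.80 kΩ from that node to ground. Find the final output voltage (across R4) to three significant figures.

Stage 2 presents R3+R4 = 7204 Ω as a load on stage 1's tap.
Stage 1's lower leg becomes R2‖(R3+R4) = 576.0 Ω, so V_mid = 17.3 × 576.0/5276 = 1.889 V.
Stage 2 is itself unloaded: V_out = V_mid × R4/(R3+R4) = 1.889 × 6800/7204 = 1.78 V.

V_out ≈ 1.78 V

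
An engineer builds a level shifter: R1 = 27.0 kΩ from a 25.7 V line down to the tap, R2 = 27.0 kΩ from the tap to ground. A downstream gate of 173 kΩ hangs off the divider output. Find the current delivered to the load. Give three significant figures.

I_L ≈ 0.0689 mA

R2‖R_L = 23.36 kΩ; V_out = 25.7 × 23.36/50.35 = 11.92 V.
I_L = V_out / R_L = 11.92 / 173 kΩ = 0.0689 mA.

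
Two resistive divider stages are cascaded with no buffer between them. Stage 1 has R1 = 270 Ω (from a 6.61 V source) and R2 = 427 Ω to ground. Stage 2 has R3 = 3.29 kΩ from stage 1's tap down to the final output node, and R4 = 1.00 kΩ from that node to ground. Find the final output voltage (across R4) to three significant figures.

Stage 2 presents R3+R4 = 4290 Ω as a load on stage 1's tap.
Stage 1's lower leg becomes R2‖(R3+R4) = 388.3 Ω, so V_mid = 6.61 × 388.3/658.3 = 3.899 V.
Stage 2 is itself unloaded: V_out = V_mid × R4/(R3+R4) = 3.899 × 1000/4290 = 0.909 V.

V_out ≈ 0.909 V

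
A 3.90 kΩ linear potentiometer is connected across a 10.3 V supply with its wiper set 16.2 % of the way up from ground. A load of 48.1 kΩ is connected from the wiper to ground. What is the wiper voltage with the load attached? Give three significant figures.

V ≈ 1.65 V

The wiper splits the pot into (1−α)R = 3268 Ω above and αR = 631.8 Ω below.
Lower section ‖ load = 623.6 Ω.
V_wiper = 10.3 × 623.6/(3268 + 623.6) = 1.65 V.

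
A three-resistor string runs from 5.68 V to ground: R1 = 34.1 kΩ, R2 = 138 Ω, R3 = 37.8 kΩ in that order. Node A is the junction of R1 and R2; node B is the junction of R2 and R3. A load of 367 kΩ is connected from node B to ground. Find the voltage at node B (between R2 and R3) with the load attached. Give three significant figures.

V ≈ 2.84 V

At node B, R3 is in parallel with the load: R3‖R_L = 34270 Ω.
Below node A the resistance is R2 + (R3‖R_L) = 34410 Ω, so V_A = 5.68 × 34410/68510 = 2.853 V.
Then V_B = V_A × (R3‖R_L)/(R2 + R3‖R_L) = 2.853 × 34270/34410 = 2.84 V.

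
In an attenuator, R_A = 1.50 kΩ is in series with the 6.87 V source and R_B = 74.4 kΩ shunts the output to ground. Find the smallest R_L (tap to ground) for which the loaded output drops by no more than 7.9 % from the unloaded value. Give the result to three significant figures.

R_L(min) ≈ 17.1 kΩ

Output resistance R_th = R_A‖R_B = (1.50 × 74.4)/75.90 = 1.470 kΩ.
The fractional drop is R_th/(R_th + R_L); requiring this ≤ 0.0790 gives R_L ≥ R_th(1/0.0790 − 1) = 1.470 × 11.66 = 17.1 kΩ.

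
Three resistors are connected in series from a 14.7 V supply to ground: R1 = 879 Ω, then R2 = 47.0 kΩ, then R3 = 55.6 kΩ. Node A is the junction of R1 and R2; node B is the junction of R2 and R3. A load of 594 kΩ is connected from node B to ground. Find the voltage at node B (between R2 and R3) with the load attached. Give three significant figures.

At node B, R3 is in parallel with the load: R3‖R_L = 50840 Ω.
Below node A the resistance is R2 + (R3‖R_L) = 97840 Ω, so V_A = 14.7 × 97840/98720 = 14.57 V.
Then V_B = V_A × (R3‖R_L)/(R2 + R3‖R_L) = 14.57 × 50840/97840 = 7.57 V.

V ≈ 7.57 V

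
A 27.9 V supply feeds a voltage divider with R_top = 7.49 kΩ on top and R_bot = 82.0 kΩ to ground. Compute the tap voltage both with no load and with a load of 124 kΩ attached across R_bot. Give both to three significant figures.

Unloaded: 25.6 V; loaded: 24.2 V

Open-circuit: V = 27.9 × 82.0/(7.49 + 82.0) = 25.6 V.
With the load, R_bot becomes R_bot‖R_L = 49.36 kΩ, so V = 27.9 × 49.36/56.85 = 24.2 V.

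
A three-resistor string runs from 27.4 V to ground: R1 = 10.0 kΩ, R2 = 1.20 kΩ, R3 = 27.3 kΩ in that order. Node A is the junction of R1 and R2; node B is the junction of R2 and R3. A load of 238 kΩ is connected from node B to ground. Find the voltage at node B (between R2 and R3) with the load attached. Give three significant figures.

At node B, R3 is in parallel with the load: R3‖R_L = 24.49 kΩ.
Below node A the resistance is R2 + (R3‖R_L) = 25.69 kΩ, so V_A = 27.4 × 25.69/35.69 = 19.72 V.
Then V_B = V_A × (R3‖R_L)/(R2 + R3‖R_L) = 19.72 × 24.49/25.69 = 18.8 V.

V ≈ 18.8 V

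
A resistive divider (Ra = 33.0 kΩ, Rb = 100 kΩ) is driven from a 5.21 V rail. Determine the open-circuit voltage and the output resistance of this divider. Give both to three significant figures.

V_th is the open-circuit tap voltage: 5.21 × 100/(33.0 + 100) = 3.92 V.
With the supply zeroed, Ra and Rb appear in parallel from the tap: R_th = Ra‖Rb = (33.0 × 100)/133.0 = 24.8 kΩ.

V_th = 3.92 V, R_th = 24.8 kΩ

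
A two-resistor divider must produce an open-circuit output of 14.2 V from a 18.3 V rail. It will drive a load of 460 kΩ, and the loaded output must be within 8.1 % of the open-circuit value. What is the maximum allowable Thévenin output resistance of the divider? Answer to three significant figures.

Loading drop = R_th/(R_th + R_L) ≤ 0.0810, so R_th ≤ R_L · ε/(1−ε) = 460 kΩ × 0.0810/0.9190 = 40.5 kΩ.

R_th ≤ 40.5 kΩ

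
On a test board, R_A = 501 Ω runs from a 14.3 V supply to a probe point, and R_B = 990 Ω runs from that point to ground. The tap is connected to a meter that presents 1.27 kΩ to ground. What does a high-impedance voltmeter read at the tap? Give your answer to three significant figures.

The load sits in parallel with R_B: R_B‖R_L = (990 × 1270) / (990 + 1270) = 556.3 Ω.
V_out = 14.3 × 556.3 / (501 + 556.3) = 14.3 × 556.3/1057 = 7.52 V.

V_out ≈ 7.52 V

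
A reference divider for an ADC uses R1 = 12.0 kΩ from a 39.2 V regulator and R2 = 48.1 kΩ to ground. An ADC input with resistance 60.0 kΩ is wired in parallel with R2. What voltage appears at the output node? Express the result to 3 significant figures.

The load sits in parallel with R2: R2‖R_L = (48.1 × 60.0) / (48.1 + 60.0) = 26.70 kΩ.
V_out = 39.2 × 26.70 / (12.0 + 26.70) = 39.2 × 26.70/38.70 = 27.0 V.

V_out ≈ 27.0 V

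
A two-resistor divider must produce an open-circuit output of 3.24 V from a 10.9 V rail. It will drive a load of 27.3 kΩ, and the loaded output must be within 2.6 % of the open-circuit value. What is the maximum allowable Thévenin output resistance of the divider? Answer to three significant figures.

R_th ≤ 729 Ω

Loading drop = R_th/(R_th + R_L) ≤ 0.0260, so R_th ≤ R_L · ε/(1−ε) = 27.3 kΩ × 0.0260/0.9740 = 729 Ω.
(Any R1, R2 with R2/(R1+R2) = 0.297 and R1‖R2 ≤ 729 Ω will meet the spec.)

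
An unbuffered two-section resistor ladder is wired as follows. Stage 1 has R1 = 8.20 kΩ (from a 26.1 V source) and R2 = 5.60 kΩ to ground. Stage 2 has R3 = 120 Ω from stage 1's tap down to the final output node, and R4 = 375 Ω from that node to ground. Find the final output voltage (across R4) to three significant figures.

V_out ≈ 1.04 V

Stage 2 presents R3+R4 = 495.0 Ω as a load on stage 1's tap.
Stage 1's lower leg becomes R2‖(R3+R4) = 454.8 Ω, so V_mid = 26.1 × 454.8/8655 = 1.372 V.
Stage 2 is itself unloaded: V_out = V_mid × R4/(R3+R4) = 1.372 × 375/495.0 = 1.04 V.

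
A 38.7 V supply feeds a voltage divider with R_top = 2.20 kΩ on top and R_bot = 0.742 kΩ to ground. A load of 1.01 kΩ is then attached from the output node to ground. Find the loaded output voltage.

The load sits in parallel with R_bot: R_bot‖R_L = (742 × 1010) / (742 + 1010) = 427.8 Ω.
V_out = 38.7 × 427.8 / (2200 + 427.8) = 38.7 × 427.8/2628 = 6.30 V.

V_out ≈ 6.30 V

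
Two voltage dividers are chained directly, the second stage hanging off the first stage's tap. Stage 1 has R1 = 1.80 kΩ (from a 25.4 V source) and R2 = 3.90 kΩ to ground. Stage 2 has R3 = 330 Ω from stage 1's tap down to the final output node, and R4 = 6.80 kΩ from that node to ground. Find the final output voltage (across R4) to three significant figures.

V_out ≈ 14.1 V

Stage 2 presents R3+R4 = 7130 Ω as a load on stage 1's tap.
Stage 1's lower leg becomes R2‖(R3+R4) = 2521 Ω, so V_mid = 25.4 × 2521/4321 = 14.82 V.
Stage 2 is itself unloaded: V_out = V_mid × R4/(R3+R4) = 14.82 × 6800/7130 = 14.1 V.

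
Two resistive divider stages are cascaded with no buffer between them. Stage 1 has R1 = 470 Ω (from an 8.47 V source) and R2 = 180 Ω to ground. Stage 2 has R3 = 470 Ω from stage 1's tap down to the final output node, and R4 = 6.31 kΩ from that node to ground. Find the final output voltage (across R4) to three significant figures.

Stage 2 presents R3+R4 = 6780 Ω as a load on stage 1's tap.
Stage 1's lower leg becomes R2‖(R3+R4) = 175.3 Ω, so V_mid = 8.47 × 175.3/645.3 = 2.301 V.
Stage 2 is itself unloaded: V_out = V_mid × R4/(R3+R4) = 2.301 × 6310/6780 = 2.14 V.

V_out ≈ 2.14 V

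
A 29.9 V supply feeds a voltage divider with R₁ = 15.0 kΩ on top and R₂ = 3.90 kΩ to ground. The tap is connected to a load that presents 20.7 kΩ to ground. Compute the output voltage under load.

V_out ≈ 5.37 V

The load sits in parallel with R₂: R₂‖R_L = (3.90 × 20.7) / (3.90 + 20.7) = 3.282 kΩ.
V_out = 29.9 × 3.282 / (15.0 + 3.282) = 29.9 × 3.282/18.28 = 5.37 V.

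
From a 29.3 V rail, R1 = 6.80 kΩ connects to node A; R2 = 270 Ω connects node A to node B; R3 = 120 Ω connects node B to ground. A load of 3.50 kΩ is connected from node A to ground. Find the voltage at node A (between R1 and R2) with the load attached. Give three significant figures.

Below node A the series string R2+R3 = 390.0 Ω sits in parallel with the 3500 Ω load: 350.9 Ω.
V_A = 29.3 × 350.9/(6800 + 350.9) = 1.44 V.

V ≈ 1.44 V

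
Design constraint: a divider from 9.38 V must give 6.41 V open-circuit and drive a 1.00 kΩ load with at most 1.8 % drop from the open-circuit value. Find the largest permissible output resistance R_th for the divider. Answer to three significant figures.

R_th ≤ 18.3 Ω

Loading drop = R_th/(R_th + R_L) ≤ 0.0180, so R_th ≤ R_L · ε/(1−ε) = 1.00 kΩ × 0.0180/0.9820 = 18.3 Ω.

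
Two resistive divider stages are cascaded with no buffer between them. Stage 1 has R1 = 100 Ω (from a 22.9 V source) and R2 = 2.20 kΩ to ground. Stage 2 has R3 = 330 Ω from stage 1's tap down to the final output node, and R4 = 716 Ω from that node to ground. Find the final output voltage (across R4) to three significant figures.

V_out ≈ 13.7 V

Stage 2 presents R3+R4 = 1046 Ω as a load on stage 1's tap.
Stage 1's lower leg becomes R2‖(R3+R4) = 708.9 Ω, so V_mid = 22.9 × 708.9/808.9 = 20.07 V.
Stage 2 is itself unloaded: V_out = V_mid × R4/(R3+R4) = 20.07 × 716/1046 = 13.7 V.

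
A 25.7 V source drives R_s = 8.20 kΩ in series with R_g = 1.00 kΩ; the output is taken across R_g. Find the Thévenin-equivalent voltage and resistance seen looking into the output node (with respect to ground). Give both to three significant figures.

V_th is the open-circuit tap voltage: 25.7 × 1.00/(8.20 + 1.00) = 2.79 V.
With the supply zeroed, R_s and R_g appear in parallel from the tap: R_th = R_s‖R_g = (8.20 × 1.00)/9.200 = 891 Ω.

V_th = 2.79 V, R_th = 891 Ω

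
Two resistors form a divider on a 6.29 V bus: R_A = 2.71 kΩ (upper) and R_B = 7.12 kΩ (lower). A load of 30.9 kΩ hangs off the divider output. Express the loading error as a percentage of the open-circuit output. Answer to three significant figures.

5.97 %

The divider's output (Thévenin) resistance is R_A‖R_B = 1.963 kΩ.
Fractional drop under load = R_th/(R_th + R_L) = 1.963 / (1.963 + 30.9) = 0.05973.
So the output falls by 5.97 %.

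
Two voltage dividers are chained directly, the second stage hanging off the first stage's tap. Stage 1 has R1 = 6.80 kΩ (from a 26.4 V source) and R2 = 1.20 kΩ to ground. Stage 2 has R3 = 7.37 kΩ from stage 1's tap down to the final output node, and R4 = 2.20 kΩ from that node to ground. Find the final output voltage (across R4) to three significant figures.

V_out ≈ 0.823 V

Stage 2 presents R3+R4 = 9.570 kΩ as a load on stage 1's tap.
Stage 1's lower leg becomes R2‖(R3+R4) = 1.066 kΩ, so V_mid = 26.4 × 1.066/7.866 = 3.579 V.
Stage 2 is itself unloaded: V_out = V_mid × R4/(R3+R4) = 3.579 × 2.20/9.570 = 0.823 V.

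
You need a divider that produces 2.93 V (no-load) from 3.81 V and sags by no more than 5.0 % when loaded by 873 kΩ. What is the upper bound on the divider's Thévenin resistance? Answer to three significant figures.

R_th ≤ 45.9 kΩ

Loading drop = R_th/(R_th + R_L) ≤ 0.0500, so R_th ≤ R_L · ε/(1−ε) = 873 kΩ × 0.0500/0.9500 = 45.9 kΩ.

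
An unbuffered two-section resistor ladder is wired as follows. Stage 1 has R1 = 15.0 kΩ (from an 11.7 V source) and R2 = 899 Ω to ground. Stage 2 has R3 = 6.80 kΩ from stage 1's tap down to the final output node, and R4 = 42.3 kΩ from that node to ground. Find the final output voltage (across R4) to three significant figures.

V_out ≈ 0.560 V

Stage 2 presents R3+R4 = 49100 Ω as a load on stage 1's tap.
Stage 1's lower leg becomes R2‖(R3+R4) = 882.8 Ω, so V_mid = 11.7 × 882.8/15880 = 0.6503 V.
Stage 2 is itself unloaded: V_out = V_mid × R4/(R3+R4) = 0.6503 × 42300/49100 = 0.560 V.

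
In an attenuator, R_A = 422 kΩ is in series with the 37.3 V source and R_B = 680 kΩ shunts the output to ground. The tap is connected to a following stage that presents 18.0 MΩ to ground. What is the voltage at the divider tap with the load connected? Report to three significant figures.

V_out ≈ 22.7 V

The load sits in parallel with R_B: R_B‖R_L = (680 × 18000) / (680 + 18000) = 655.2 kΩ.
V_out = 37.3 × 655.2 / (422 + 655.2) = 37.3 × 655.2/1077 = 22.7 V.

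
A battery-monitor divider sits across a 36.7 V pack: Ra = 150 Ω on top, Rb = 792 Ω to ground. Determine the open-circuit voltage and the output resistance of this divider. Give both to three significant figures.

V_th is the open-circuit tap voltage: 36.7 × 792/(150 + 792) = 30.9 V.
With the supply zeroed, Ra and Rb appear in parallel from the tap: R_th = Ra‖Rb = (150 × 792)/942.0 = 126 Ω.

V_th = 30.9 V, R_th = 126 Ω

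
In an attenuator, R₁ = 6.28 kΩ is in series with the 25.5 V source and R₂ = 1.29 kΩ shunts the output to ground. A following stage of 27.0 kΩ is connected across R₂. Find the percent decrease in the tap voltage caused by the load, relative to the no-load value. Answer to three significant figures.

3.81 %

The divider's output (Thévenin) resistance is R₁‖R₂ = 1.070 kΩ.
Fractional drop under load = R_th/(R_th + R_L) = 1.070 / (1.070 + 27.0) = 0.03812.
So the output falls by 3.81 %.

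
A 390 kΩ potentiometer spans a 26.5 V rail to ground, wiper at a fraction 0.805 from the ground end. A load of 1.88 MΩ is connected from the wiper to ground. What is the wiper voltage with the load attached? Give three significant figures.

The wiper splits the pot into (1−α)R = 76.05 kΩ above and αR = 313.9 kΩ below.
Lower section ‖ load = 269.0 kΩ.
V_wiper = 26.5 × 269.0/(76.05 + 269.0) = 20.7 V.

V ≈ 20.7 V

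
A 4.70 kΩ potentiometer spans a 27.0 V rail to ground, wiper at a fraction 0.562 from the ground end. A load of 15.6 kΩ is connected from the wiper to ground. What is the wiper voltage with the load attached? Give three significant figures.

V ≈ 14.1 V

The wiper splits the pot into (1−α)R = 2.059 kΩ above and αR = 2.641 kΩ below.
Lower section ‖ load = 2.259 kΩ.
V_wiper = 27.0 × 2.259/(2.059 + 2.259) = 14.1 V.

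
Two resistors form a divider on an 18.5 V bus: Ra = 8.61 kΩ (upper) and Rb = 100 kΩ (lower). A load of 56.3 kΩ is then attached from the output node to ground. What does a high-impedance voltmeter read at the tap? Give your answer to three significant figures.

The load sits in parallel with Rb: Rb‖R_L = (100 × 56.3) / (100 + 56.3) = 36.02 kΩ.
V_out = 18.5 × 36.02 / (8.61 + 36.02) = 18.5 × 36.02/44.63 = 14.9 V.
(Unloaded it would have been 17.0 V.)

V_out ≈ 14.9 V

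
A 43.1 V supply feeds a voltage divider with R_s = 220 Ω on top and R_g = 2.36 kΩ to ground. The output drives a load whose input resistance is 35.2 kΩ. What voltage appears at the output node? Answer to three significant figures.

The load sits in parallel with R_g: R_g‖R_L = (2360 × 35200) / (2360 + 35200) = 2212 Ω.
V_out = 43.1 × 2212 / (220 + 2212) = 43.1 × 2212/2432 = 39.2 V.

V_out ≈ 39.2 V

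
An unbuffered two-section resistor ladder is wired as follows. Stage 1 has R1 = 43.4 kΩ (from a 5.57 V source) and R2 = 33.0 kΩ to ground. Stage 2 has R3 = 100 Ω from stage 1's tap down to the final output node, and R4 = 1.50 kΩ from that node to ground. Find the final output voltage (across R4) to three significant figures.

V_out ≈ 0.177 V

Stage 2 presents R3+R4 = 1600 Ω as a load on stage 1's tap.
Stage 1's lower leg becomes R2‖(R3+R4) = 1526 Ω, so V_mid = 5.57 × 1526/44930 = 0.1892 V.
Stage 2 is itself unloaded: V_out = V_mid × R4/(R3+R4) = 0.1892 × 1500/1600 = 0.177 V.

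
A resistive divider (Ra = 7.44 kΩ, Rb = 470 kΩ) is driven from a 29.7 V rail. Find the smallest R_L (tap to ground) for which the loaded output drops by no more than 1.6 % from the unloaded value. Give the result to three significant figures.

Output resistance R_th = Ra‖Rb = (7.44 × 470)/477.4 = 7.324 kΩ.
The fractional drop is R_th/(R_th + R_L); requiring this ≤ 0.0160 gives R_L ≥ R_th(1/0.0160 − 1) = 7.324 × 61.50 = 450 kΩ.

R_L(min) ≈ 450 kΩ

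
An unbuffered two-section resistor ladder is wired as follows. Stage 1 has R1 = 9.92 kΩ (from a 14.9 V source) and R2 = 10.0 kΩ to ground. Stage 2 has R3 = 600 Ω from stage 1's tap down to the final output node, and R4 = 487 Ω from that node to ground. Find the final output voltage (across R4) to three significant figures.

Stage 2 presents R3+R4 = 1087 Ω as a load on stage 1's tap.
Stage 1's lower leg becomes R2‖(R3+R4) = 980.4 Ω, so V_mid = 14.9 × 980.4/10900 = 1.340 V.
Stage 2 is itself unloaded: V_out = V_mid × R4/(R3+R4) = 1.340 × 487/1087 = 0.600 V.

V_out ≈ 0.600 V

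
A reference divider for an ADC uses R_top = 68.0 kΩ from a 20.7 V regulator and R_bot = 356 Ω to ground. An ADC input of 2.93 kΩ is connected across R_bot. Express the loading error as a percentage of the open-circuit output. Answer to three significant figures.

Unloaded V = 20.7 × 356/68360 = 0.10781 V.
Loaded: R_bot‖R_L = 317.4 Ω, giving V = 20.7 × 317.4/68320 = 0.096181 V.
Drop = (0.10781 − 0.096181) / 0.10781 = 10.8 %.

10.8 %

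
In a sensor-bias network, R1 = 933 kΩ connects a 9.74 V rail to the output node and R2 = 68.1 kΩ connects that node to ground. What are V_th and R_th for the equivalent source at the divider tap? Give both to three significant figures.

V_th is the open-circuit tap voltage: 9.74 × 68.1/(933 + 68.1) = 0.663 V.
With the supply zeroed, R1 and R2 appear in parallel from the tap: R_th = R1‖R2 = (933 × 68.1)/1001 = 63.5 kΩ.

V_th = 0.663 V, R_th = 63.5 kΩ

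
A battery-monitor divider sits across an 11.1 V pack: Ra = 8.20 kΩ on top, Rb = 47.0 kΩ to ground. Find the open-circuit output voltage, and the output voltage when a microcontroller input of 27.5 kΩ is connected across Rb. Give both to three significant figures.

Unloaded: 9.45 V; loaded: 7.54 V

Open-circuit: V = 11.1 × 47.0/(8.20 + 47.0) = 9.45 V.
With the load, Rb becomes Rb‖R_L = 17.35 kΩ, so V = 11.1 × 17.35/25.55 = 7.54 V.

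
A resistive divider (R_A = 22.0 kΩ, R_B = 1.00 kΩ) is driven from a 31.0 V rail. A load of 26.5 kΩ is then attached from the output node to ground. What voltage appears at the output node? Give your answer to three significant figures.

The load sits in parallel with R_B: R_B‖R_L = (1.00 × 26.5) / (1.00 + 26.5) = 0.9636 kΩ.
V_out = 31.0 × 0.9636 / (22.0 + 0.9636) = 31.0 × 0.9636/22.96 = 1.30 V.

V_out ≈ 1.30 V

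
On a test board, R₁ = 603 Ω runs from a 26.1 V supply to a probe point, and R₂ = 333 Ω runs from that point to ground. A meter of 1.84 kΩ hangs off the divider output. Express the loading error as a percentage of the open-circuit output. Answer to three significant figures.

10.4 %

The divider's output (Thévenin) resistance is R₁‖R₂ = 214.5 Ω.
Fractional drop under load = R_th/(R_th + R_L) = 214.5 / (214.5 + 1840) = 0.1044.
So the output falls by 10.4 %.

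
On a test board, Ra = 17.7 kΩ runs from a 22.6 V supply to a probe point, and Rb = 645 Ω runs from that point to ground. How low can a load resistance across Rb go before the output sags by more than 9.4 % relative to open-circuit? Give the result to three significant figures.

R_L(min) ≈ 6.00 kΩ

Output resistance R_th = Ra‖Rb = (17700 × 645)/18340 = 622.3 Ω.
The fractional drop is R_th/(R_th + R_L); requiring this ≤ 0.0940 gives R_L ≥ R_th(1/0.0940 − 1) = 622.3 × 9.638 = 6.00 kΩ.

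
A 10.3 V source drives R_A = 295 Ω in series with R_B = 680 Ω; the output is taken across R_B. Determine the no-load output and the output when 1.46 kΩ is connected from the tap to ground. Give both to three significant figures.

Unloaded: 7.18 V; loaded: 6.30 V

Open-circuit: V = 10.3 × 680/(295 + 680) = 7.18 V.
With the load, R_B becomes R_B‖R_L = 463.9 Ω, so V = 10.3 × 463.9/758.9 = 6.30 V.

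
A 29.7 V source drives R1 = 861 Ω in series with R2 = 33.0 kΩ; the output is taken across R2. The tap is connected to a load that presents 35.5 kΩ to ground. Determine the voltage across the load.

V_out ≈ 28.3 V

The load sits in parallel with R2: R2‖R_L = (33000 × 35500) / (33000 + 35500) = 17100 Ω.
V_out = 29.7 × 17100 / (861 + 17100) = 29.7 × 17100/17960 = 28.3 V.
(Unloaded it would have been 28.9 V.)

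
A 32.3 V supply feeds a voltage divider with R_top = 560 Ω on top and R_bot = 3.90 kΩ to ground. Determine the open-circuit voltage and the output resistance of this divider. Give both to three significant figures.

V_th is the open-circuit tap voltage: 32.3 × 3900/(560 + 3900) = 28.2 V.
With the supply zeroed, R_top and R_bot appear in parallel from the tap: R_th = R_top‖R_bot = (560 × 3900)/4460 = 490 Ω.

V_th = 28.2 V, R_th = 490 Ω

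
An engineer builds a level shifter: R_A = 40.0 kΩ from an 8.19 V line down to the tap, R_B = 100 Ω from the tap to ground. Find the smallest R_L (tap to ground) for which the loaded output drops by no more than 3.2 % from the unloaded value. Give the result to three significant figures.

Output resistance R_th = R_A‖R_B = (40000 × 100)/40100 = 99.75 Ω.
The fractional drop is R_th/(R_th + R_L); requiring this ≤ 0.0320 gives R_L ≥ R_th(1/0.0320 − 1) = 99.75 × 30.25 = 3.02 kΩ.

R_L(min) ≈ 3.02 kΩ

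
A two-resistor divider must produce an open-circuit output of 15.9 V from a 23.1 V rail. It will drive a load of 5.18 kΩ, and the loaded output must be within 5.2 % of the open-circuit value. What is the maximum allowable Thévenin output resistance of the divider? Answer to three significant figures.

Loading drop = R_th/(R_th + R_L) ≤ 0.0520, so R_th ≤ R_L · ε/(1−ε) = 5.18 kΩ × 0.0520/0.9480 = 284 Ω.

R_th ≤ 284 Ω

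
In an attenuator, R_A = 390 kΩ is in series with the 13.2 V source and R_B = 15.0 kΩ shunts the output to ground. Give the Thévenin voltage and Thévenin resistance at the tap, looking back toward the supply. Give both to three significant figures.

V_th is the open-circuit tap voltage: 13.2 × 15.0/(390 + 15.0) = 0.489 V.
With the supply zeroed, R_A and R_B appear in parallel from the tap: R_th = R_A‖R_B = (390 × 15.0)/405.0 = 14.4 kΩ.

V_th = 0.489 V, R_th = 14.4 kΩ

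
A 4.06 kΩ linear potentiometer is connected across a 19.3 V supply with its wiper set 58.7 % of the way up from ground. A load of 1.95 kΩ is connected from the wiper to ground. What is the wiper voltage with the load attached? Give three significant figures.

The wiper splits the pot into (1−α)R = 1.677 kΩ above and αR = 2.383 kΩ below.
Lower section ‖ load = 1.072 kΩ.
V_wiper = 19.3 × 1.072/(1.677 + 1.072) = 7.53 V.

V ≈ 7.53 V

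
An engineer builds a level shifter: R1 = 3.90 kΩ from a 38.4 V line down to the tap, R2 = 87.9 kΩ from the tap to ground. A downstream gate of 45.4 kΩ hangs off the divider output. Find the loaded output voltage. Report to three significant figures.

V_out ≈ 34.0 V

The load sits in parallel with R2: R2‖R_L = (87.9 × 45.4) / (87.9 + 45.4) = 29.94 kΩ.
V_out = 38.4 × 29.94 / (3.90 + 29.94) = 38.4 × 29.94/33.84 = 34.0 V.
(Unloaded it would have been 36.8 V.)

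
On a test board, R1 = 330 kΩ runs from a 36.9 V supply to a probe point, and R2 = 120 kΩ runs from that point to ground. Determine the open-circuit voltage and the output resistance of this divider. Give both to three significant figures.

V_th is the open-circuit tap voltage: 36.9 × 120/(330 + 120) = 9.84 V.
With the supply zeroed, R1 and R2 appear in parallel from the tap: R_th = R1‖R2 = (330 × 120)/450.0 = 88.0 kΩ.

V_th = 9.84 V, R_th = 88.0 kΩ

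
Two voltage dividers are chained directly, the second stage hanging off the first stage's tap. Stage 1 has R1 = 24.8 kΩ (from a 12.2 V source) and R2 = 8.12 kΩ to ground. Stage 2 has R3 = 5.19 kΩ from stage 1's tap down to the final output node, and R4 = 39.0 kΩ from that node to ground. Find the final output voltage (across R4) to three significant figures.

Stage 2 presents R3+R4 = 44.19 kΩ as a load on stage 1's tap.
Stage 1's lower leg becomes R2‖(R3+R4) = 6.860 kΩ, so V_mid = 12.2 × 6.860/31.66 = 2.643 V.
Stage 2 is itself unloaded: V_out = V_mid × R4/(R3+R4) = 2.643 × 39.0/44.19 = 2.33 V.

V_out ≈ 2.33 V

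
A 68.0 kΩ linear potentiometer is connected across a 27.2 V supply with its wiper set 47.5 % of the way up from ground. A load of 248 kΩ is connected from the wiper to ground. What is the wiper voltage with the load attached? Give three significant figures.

V ≈ 12.1 V

The wiper splits the pot into (1−α)R = 35.70 kΩ above and αR = 32.30 kΩ below.
Lower section ‖ load = 28.58 kΩ.
V_wiper = 27.2 × 28.58/(35.70 + 28.58) = 12.1 V.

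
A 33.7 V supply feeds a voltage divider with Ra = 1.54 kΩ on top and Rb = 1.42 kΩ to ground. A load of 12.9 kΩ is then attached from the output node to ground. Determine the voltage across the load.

V_out ≈ 15.3 V

The load sits in parallel with Rb: Rb‖R_L = (1.42 × 12.9) / (1.42 + 12.9) = 1.279 kΩ.
V_out = 33.7 × 1.279 / (1.54 + 1.279) = 33.7 × 1.279/2.819 = 15.3 V.
(Unloaded it would have been 16.2 V.)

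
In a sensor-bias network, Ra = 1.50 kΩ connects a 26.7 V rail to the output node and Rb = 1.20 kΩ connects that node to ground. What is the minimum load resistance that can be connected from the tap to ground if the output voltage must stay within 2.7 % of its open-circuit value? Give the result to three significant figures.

R_L(min) ≈ 24.0 kΩ

Output resistance R_th = Ra‖Rb = (1500 × 1200)/2700 = 666.7 Ω.
The fractional drop is R_th/(R_th + R_L); requiring this ≤ 0.0270 gives R_L ≥ R_th(1/0.0270 − 1) = 666.7 × 36.04 = 24.0 kΩ.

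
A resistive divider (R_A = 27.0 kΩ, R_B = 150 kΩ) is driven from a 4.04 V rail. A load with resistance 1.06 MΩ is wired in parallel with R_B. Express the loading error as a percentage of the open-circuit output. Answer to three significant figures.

The divider's output (Thévenin) resistance is R_A‖R_B = 22.88 kΩ.
Fractional drop under load = R_th/(R_th + R_L) = 22.88 / (22.88 + 1060) = 0.02113.
So the output falls by 2.11 %.

2.11 %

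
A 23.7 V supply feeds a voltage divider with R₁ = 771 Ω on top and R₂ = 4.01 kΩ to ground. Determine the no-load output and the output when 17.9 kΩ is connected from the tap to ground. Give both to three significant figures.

Open-circuit: V = 23.7 × 4010/(771 + 4010) = 19.9 V.
With the load, R₂ becomes R₂‖R_L = 3276 Ω, so V = 23.7 × 3276/4047 = 19.2 V.

Unloaded: 19.9 V; loaded: 19.2 V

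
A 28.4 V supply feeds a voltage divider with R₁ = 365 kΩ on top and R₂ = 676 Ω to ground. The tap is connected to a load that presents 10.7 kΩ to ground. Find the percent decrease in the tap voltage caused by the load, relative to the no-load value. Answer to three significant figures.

5.93 %

The divider's output (Thévenin) resistance is R₁‖R₂ = 674.8 Ω.
Fractional drop under load = R_th/(R_th + R_L) = 674.8 / (674.8 + 10700) = 0.05932.
So the output falls by 5.93 %.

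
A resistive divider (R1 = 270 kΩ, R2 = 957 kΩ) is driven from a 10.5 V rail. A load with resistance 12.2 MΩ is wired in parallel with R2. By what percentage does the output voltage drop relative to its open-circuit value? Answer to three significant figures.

1.70 %

The divider's output (Thévenin) resistance is R1‖R2 = 210.6 kΩ.
Fractional drop under load = R_th/(R_th + R_L) = 210.6 / (210.6 + 12200) = 0.01697.
So the output falls by 1.70 %.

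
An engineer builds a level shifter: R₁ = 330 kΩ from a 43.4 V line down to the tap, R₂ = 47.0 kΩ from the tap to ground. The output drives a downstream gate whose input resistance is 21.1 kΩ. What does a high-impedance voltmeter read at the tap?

V_out ≈ 1.83 V

The load sits in parallel with R₂: R₂‖R_L = (47.0 × 21.1) / (47.0 + 21.1) = 14.56 kΩ.
V_out = 43.4 × 14.56 / (330 + 14.56) = 43.4 × 14.56/344.6 = 1.83 V.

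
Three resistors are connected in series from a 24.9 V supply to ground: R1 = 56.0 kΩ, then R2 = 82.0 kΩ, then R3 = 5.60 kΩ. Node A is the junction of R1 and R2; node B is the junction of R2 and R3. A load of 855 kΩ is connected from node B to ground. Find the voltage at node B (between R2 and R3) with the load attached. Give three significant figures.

At node B, R3 is in parallel with the load: R3‖R_L = 5.564 kΩ.
Below node A the resistance is R2 + (R3‖R_L) = 87.56 kΩ, so V_A = 24.9 × 87.56/143.6 = 15.19 V.
Then V_B = V_A × (R3‖R_L)/(R2 + R3‖R_L) = 15.19 × 5.564/87.56 = 0.965 V.

V ≈ 0.965 V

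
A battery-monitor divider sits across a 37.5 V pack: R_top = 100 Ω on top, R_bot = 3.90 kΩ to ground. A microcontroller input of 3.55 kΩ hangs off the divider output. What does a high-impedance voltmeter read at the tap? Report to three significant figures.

The load sits in parallel with R_bot: R_bot‖R_L = (3900 × 3550) / (3900 + 3550) = 1858 Ω.
V_out = 37.5 × 1858 / (100 + 1858) = 37.5 × 1858/1958 = 35.6 V.

V_out ≈ 35.6 V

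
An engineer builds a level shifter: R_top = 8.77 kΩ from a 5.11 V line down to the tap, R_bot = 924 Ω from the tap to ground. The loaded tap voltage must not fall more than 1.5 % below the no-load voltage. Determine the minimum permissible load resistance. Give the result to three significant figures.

Output resistance R_th = R_top‖R_bot = (8770 × 924)/9694 = 835.9 Ω.
The fractional drop is R_th/(R_th + R_L); requiring this ≤ 0.0150 gives R_L ≥ R_th(1/0.0150 − 1) = 835.9 × 65.67 = 54.9 kΩ.

R_L(min) ≈ 54.9 kΩ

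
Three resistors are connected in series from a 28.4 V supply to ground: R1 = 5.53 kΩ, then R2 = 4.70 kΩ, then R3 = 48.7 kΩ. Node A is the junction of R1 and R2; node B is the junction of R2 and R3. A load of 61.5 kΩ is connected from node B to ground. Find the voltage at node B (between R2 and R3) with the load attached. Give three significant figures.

At node B, R3 is in parallel with the load: R3‖R_L = 27.18 kΩ.
Below node A the resistance is R2 + (R3‖R_L) = 31.88 kΩ, so V_A = 28.4 × 31.88/37.41 = 24.20 V.
Then V_B = V_A × (R3‖R_L)/(R2 + R3‖R_L) = 24.20 × 27.18/31.88 = 20.6 V.

V ≈ 20.6 V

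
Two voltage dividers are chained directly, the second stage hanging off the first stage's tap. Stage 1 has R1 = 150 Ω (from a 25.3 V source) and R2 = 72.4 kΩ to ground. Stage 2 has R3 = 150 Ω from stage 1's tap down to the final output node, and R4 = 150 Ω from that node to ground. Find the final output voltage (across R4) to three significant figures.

V_out ≈ 8.42 V

Stage 2 presents R3+R4 = 300.0 Ω as a load on stage 1's tap.
Stage 1's lower leg becomes R2‖(R3+R4) = 298.8 Ω, so V_mid = 25.3 × 298.8/448.8 = 16.84 V.
Stage 2 is itself unloaded: V_out = V_mid × R4/(R3+R4) = 16.84 × 150/300.0 = 8.42 V.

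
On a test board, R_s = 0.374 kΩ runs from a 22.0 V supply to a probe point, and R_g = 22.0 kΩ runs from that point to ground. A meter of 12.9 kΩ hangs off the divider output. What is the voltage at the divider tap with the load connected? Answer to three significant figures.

The load sits in parallel with R_g: R_g‖R_L = (22000 × 12900) / (22000 + 12900) = 8132 Ω.
V_out = 22.0 × 8132 / (374 + 8132) = 22.0 × 8132/8506 = 21.0 V.
(Unloaded it would have been 21.6 V.)

V_out ≈ 21.0 V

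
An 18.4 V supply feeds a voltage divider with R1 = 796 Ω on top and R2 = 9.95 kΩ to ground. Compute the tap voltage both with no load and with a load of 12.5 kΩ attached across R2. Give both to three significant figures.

Unloaded: 17.0 V; loaded: 16.1 V

Open-circuit: V = 18.4 × 9950/(796 + 9950) = 17.0 V.
With the load, R2 becomes R2‖R_L = 5540 Ω, so V = 18.4 × 5540/6336 = 16.1 V.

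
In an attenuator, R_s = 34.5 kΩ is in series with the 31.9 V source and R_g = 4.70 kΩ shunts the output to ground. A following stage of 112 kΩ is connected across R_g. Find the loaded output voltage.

The load sits in parallel with R_g: R_g‖R_L = (4.70 × 112) / (4.70 + 112) = 4.511 kΩ.
V_out = 31.9 × 4.511 / (34.5 + 4.511) = 31.9 × 4.511/39.01 = 3.69 V.
(Unloaded it would have been 3.82 V.)

V_out ≈ 3.69 V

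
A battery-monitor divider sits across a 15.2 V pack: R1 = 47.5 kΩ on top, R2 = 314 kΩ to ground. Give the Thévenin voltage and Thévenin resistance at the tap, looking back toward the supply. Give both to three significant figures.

V_th = 13.2 V, R_th = 41.3 kΩ

V_th is the open-circuit tap voltage: 15.2 × 314/(47.5 + 314) = 13.2 V.
With the supply zeroed, R1 and R2 appear in parallel from the tap: R_th = R1‖R2 = (47.5 × 314)/361.5 = 41.3 kΩ.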